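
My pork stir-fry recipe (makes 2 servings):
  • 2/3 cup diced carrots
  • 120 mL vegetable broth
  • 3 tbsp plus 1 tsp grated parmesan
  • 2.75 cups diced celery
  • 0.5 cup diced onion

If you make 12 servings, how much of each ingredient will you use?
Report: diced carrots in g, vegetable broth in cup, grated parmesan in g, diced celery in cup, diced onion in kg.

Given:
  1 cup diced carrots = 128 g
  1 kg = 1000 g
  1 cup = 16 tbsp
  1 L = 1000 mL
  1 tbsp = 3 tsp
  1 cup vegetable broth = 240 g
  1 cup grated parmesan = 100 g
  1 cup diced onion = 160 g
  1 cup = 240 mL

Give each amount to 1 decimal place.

diced carrots: 512.0 g; vegetable broth: 3.0 cup; grated parmesan: 125.0 g; diced celery: 16.5 cup; diced onion: 0.5 kg

Scaling factor: 12/2 = 6.
diced carrots: 2/3 cup × 6 × 128 g/cup = 512.0 g
vegetable broth: 120 mL × 6 ÷ 240 mL/cup = 3.0 cup
grated parmesan: (3 tbsp + 1 tsp = 10/3 tbsp) × 6 ÷ 16 tbsp/cup × 100 g/cup = 125.0 g
diced celery: 2.75 cup × 6 = 16.5 cup
diced onion: 0.5 cup × 6 × 160 g/cup ÷ 1000 g/kg ≈ 0.5 kg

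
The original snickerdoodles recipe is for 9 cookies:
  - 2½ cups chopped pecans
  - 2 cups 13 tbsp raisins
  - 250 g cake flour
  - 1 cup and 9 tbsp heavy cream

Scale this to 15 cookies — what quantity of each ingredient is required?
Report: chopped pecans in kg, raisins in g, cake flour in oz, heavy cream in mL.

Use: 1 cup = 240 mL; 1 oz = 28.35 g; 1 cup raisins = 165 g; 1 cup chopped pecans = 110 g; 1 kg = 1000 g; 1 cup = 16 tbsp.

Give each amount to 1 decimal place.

chopped pecans: 0.5 kg; raisins: 773.4 g; cake flour: 14.7 oz; heavy cream: 625.0 mL

Scaling factor: 15/9 = 5/3.
chopped pecans: 2.5 cup × 5/3 × 110 g/cup ÷ 1000 g/kg ≈ 0.5 kg
raisins: (2 cup + 13 tbsp = 2.8125 cup) × 5/3 × 165 g/cup ≈ 773.4 g
cake flour: 250 g × 5/3 ÷ 28.35 g/oz ≈ 14.7 oz
heavy cream: (1 cup + 9 tbsp = 1.5625 cup) × 5/3 × 240 mL/cup = 625.0 mL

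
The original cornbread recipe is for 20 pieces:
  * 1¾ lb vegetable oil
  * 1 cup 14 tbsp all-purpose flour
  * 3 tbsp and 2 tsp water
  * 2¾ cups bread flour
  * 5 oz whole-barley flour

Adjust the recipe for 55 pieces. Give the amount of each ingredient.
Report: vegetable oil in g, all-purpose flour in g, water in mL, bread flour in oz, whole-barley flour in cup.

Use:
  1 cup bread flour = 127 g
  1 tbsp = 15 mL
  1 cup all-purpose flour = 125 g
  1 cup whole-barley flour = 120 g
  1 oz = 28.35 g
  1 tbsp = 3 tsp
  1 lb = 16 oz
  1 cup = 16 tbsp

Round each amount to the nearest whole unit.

vegetable oil: 2183 g; all-purpose flour: 645 g; water: 151 mL; bread flour: 34 oz; whole-barley flour: 3 cup

Scaling factor: 55/20 = 11/4 = 2.75.
vegetable oil: 1.75 lb × 11/4 × 16 oz/lb × 28.35 g/oz ≈ 2183 g
all-purpose flour: (1 cup + 14 tbsp = 1.875 cup) × 11/4 × 125 g/cup ≈ 645 g
water: (3 tbsp + 2 tsp = 11/3 tbsp) × 11/4 × 15 mL/tbsp ≈ 151 mL
bread flour: 2.75 cup × 11/4 × 127 g/cup ÷ 28.35 g/oz ≈ 34 oz
whole-barley flour: 5 oz × 11/4 × 28.35 g/oz ÷ 120 g/cup ≈ 3 cup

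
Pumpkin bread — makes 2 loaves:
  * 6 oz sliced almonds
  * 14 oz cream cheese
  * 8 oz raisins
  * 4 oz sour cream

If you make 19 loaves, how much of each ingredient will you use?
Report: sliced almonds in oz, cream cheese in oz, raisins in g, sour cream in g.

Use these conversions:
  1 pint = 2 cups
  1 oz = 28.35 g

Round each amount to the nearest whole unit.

sliced almonds: 57 oz; cream cheese: 133 oz; raisins: 2155 g; sour cream: 1077 g

Scaling factor: 19/2 = 9.5.
sliced almonds: 6 oz × 19/2 = 57 oz
cream cheese: 14 oz × 19/2 = 133 oz
raisins: 8 oz × 19/2 × 28.35 g/oz ≈ 2155 g
sour cream: 4 oz × 19/2 × 28.35 g/oz ≈ 1077 g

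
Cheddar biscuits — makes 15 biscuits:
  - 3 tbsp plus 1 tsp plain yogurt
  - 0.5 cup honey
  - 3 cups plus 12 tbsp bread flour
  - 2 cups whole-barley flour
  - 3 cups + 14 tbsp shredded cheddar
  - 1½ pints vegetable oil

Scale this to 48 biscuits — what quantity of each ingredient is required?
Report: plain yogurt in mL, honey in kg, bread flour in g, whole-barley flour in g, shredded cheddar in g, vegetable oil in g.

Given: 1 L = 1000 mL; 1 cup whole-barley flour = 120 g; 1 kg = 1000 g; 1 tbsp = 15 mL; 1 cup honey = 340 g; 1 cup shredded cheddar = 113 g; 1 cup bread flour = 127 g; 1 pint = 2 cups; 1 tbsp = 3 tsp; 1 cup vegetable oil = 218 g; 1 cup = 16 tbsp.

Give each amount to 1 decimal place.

Scaling factor: 48/15 = 16/5 = 3.2.
plain yogurt: (3 tbsp + 1 tsp = 10/3 tbsp) × 16/5 × 15 mL/tbsp = 160.0 mL
honey: 0.5 cup × 16/5 × 340 g/cup ÷ 1000 g/kg ≈ 0.5 kg
bread flour: (3 cup + 12 tbsp = 3.75 cup) × 16/5 × 127 g/cup = 1524.0 g
whole-barley flour: 2 cup × 16/5 × 120 g/cup = 768.0 g
shredded cheddar: (3 cup + 14 tbsp = 3.875 cup) × 16/5 × 113 g/cup = 1401.2 g
vegetable oil: 1.5 pint × 16/5 × 2 cup/pint × 218 g/cup = 2092.8 g

plain yogurt: 160.0 mL; honey: 0.5 kg; bread flour: 1524.0 g; whole-barley flour: 768.0 g; shredded cheddar: 1401.2 g; vegetable oil: 2092.8 g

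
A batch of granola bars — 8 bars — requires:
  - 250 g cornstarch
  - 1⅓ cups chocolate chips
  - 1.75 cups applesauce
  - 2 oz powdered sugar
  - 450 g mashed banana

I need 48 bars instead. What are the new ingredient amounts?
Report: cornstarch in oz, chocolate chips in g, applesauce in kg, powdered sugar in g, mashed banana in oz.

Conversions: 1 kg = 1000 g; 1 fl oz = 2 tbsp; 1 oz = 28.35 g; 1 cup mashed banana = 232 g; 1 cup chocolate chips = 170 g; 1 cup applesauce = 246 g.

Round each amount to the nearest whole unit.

Scaling factor: 48/8 = 6.
cornstarch: 250 g × 6 ÷ 28.35 g/oz ≈ 53 oz
chocolate chips: 4/3 cup × 6 × 170 g/cup = 1360 g
applesauce: 1.75 cup × 6 × 246 g/cup ÷ 1000 g/kg ≈ 3 kg
powdered sugar: 2 oz × 6 × 28.35 g/oz ≈ 340 g
mashed banana: 450 g × 6 ÷ 28.35 g/oz ≈ 95 oz

cornstarch: 53 oz; chocolate chips: 1360 g; applesauce: 3 kg; powdered sugar: 340 g; mashed banana: 95 oz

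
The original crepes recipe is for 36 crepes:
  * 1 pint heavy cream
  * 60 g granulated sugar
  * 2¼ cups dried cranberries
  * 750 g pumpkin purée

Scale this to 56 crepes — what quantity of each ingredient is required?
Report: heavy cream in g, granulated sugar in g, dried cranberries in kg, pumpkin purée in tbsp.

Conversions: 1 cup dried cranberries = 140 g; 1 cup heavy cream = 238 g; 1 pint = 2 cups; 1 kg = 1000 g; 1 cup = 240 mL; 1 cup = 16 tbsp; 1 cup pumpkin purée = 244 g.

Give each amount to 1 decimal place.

Scaling factor: 56/36 = 14/9.
heavy cream: 1 pint × 14/9 × 2 cup/pint × 238 g/cup ≈ 740.4 g
granulated sugar: 60 g × 14/9 ≈ 93.3 g
dried cranberries: 2.25 cup × 14/9 × 140 g/cup ÷ 1000 g/kg ≈ 0.5 kg
pumpkin purée: 750 g × 14/9 ÷ 244 g/cup × 16 tbsp/cup ≈ 76.5 tbsp

heavy cream: 740.4 g; granulated sugar: 93.3 g; dried cranberries: 0.5 kg; pumpkin purée: 76.5 tbsp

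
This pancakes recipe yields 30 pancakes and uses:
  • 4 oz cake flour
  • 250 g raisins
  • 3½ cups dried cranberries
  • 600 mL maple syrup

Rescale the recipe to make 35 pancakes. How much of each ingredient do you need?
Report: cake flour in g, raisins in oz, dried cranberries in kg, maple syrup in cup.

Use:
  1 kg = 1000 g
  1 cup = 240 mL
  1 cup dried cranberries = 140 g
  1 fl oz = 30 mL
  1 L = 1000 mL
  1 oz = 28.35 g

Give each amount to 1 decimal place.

Scaling factor: 35/30 = 7/6.
cake flour: 4 oz × 7/6 × 28.35 g/oz = 132.3 g
raisins: 250 g × 7/6 ÷ 28.35 g/oz ≈ 10.3 oz
dried cranberries: 3.5 cup × 7/6 × 140 g/cup ÷ 1000 g/kg ≈ 0.6 kg
maple syrup: 600 mL × 7/6 ÷ 240 mL/cup ≈ 2.9 cup

cake flour: 132.3 g; raisins: 10.3 oz; dried cranberries: 0.6 kg; maple syrup: 2.9 cup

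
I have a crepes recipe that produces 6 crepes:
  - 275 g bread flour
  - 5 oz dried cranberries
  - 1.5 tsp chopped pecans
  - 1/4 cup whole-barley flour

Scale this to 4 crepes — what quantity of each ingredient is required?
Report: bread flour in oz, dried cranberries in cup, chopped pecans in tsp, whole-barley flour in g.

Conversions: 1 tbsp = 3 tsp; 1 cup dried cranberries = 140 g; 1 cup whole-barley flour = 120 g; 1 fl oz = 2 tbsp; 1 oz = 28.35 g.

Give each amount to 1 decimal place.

Scaling factor: 4/6 = 2/3.
bread flour: 275 g × 2/3 ÷ 28.35 g/oz ≈ 6.5 oz
dried cranberries: 5 oz × 2/3 × 28.35 g/oz ÷ 140 g/cup ≈ 0.7 cup
chopped pecans: 1.5 tsp × 2/3 = 1.0 tsp
whole-barley flour: 0.25 cup × 2/3 × 120 g/cup = 20.0 g

bread flour: 6.5 oz; dried cranberries: 0.7 cup; chopped pecans: 1.0 tsp; whole-barley flour: 20.0 g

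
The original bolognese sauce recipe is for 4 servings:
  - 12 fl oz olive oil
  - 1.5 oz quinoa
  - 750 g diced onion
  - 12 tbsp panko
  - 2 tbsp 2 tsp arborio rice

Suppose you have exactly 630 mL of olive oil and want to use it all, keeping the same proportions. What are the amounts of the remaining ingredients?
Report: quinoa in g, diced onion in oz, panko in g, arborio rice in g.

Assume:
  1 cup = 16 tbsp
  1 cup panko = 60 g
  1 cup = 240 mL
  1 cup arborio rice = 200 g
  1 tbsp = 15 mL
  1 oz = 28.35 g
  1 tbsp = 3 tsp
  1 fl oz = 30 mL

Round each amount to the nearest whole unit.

The original recipe has 360 mL of olive oil, so the scaling factor is 630 ÷ 360 = 7/4 = 1.75.
quinoa: 1.5 oz × 7/4 × 28.35 g/oz ≈ 74 g
diced onion: 750 g × 7/4 ÷ 28.35 g/oz ≈ 46 oz
panko: 12 tbsp × 7/4 ÷ 16 tbsp/cup × 60 g/cup ≈ 79 g
arborio rice: (2 tbsp + 2 tsp = 8/3 tbsp) × 7/4 ÷ 16 tbsp/cup × 200 g/cup ≈ 58 g

quinoa: 74 g; diced onion: 46 oz; panko: 79 g; arborio rice: 58 g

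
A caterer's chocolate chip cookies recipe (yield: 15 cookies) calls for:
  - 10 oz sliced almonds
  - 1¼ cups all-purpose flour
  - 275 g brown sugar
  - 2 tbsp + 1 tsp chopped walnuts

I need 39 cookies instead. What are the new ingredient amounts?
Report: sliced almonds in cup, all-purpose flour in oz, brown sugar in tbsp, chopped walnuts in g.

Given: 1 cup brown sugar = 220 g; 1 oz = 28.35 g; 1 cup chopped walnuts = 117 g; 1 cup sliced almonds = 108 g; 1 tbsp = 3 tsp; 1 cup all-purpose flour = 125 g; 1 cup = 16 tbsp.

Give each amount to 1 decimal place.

Scaling factor: 39/15 = 13/5 = 2.6.
sliced almonds: 10 oz × 13/5 × 28.35 g/oz ÷ 108 g/cup ≈ 6.8 cup
all-purpose flour: 1.25 cup × 13/5 × 125 g/cup ÷ 28.35 g/oz ≈ 14.3 oz
brown sugar: 275 g × 13/5 ÷ 220 g/cup × 16 tbsp/cup = 52.0 tbsp
chopped walnuts: (2 tbsp + 1 tsp = 7/3 tbsp) × 13/5 ÷ 16 tbsp/cup × 117 g/cup ≈ 44.4 g

sliced almonds: 6.8 cup; all-purpose flour: 14.3 oz; brown sugar: 52.0 tbsp; chopped walnuts: 44.4 g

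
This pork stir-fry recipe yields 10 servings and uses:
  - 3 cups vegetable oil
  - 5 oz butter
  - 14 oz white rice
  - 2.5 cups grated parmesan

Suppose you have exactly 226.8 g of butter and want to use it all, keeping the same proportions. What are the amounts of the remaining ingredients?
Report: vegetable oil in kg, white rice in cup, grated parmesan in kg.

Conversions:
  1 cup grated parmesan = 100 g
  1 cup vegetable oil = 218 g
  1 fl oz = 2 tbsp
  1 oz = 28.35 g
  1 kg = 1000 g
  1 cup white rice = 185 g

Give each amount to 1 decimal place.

vegetable oil: 1.0 kg; white rice: 3.4 cup; grated parmesan: 0.4 kg

The original recipe has 141.75 g of butter, so the scaling factor is 226.8 ÷ 141.75 = 8/5 = 1.6.
vegetable oil: 3 cup × 8/5 × 218 g/cup ÷ 1000 g/kg ≈ 1.0 kg
white rice: 14 oz × 8/5 × 28.35 g/oz ÷ 185 g/cup ≈ 3.4 cup
grated parmesan: 2.5 cup × 8/5 × 100 g/cup ÷ 1000 g/kg = 0.4 kg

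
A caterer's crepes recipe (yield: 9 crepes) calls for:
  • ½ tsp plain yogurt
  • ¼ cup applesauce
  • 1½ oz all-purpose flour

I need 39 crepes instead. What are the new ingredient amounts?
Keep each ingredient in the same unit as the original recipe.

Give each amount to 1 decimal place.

Scaling factor: 39/9 = 13/3.
plain yogurt: 0.5 tsp × 13/3 ≈ 2.2 tsp
applesauce: 0.25 cup × 13/3 ≈ 1.1 cup
all-purpose flour: 1.5 oz × 13/3 = 6.5 oz

plain yogurt: 2.2 tsp; applesauce: 1.1 cup; all-purpose flour: 6.5 oz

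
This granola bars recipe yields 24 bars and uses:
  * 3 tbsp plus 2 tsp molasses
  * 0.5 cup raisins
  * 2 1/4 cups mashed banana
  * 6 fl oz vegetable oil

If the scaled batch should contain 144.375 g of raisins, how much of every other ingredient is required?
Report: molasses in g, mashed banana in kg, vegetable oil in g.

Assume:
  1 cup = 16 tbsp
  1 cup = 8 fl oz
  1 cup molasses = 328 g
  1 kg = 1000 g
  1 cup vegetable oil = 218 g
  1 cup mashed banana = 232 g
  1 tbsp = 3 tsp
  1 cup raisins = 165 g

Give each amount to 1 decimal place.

The original recipe has 82.5 g of raisins, so the scaling factor is 144.375 ÷ 82.5 = 7/4 = 1.75.
molasses: (3 tbsp + 2 tsp = 11/3 tbsp) × 7/4 ÷ 16 tbsp/cup × 328 g/cup ≈ 131.5 g
mashed banana: 2.25 cup × 7/4 × 232 g/cup ÷ 1000 g/kg ≈ 0.9 kg
vegetable oil: 6 fl oz × 7/4 ÷ 8 fl oz/cup × 218 g/cup ≈ 286.1 g

molasses: 131.5 g; mashed banana: 0.9 kg; vegetable oil: 286.1 g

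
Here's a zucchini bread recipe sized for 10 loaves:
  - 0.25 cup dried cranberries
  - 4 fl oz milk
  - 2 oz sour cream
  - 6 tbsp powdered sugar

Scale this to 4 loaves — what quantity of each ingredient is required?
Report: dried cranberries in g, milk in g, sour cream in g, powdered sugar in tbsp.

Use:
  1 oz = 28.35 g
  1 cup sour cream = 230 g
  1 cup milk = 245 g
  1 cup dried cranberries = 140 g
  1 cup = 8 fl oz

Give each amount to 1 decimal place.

Scaling factor: 4/10 = 2/5 = 0.4.
dried cranberries: 0.25 cup × 2/5 × 140 g/cup = 14.0 g
milk: 4 fl oz × 2/5 ÷ 8 fl oz/cup × 245 g/cup = 49.0 g
sour cream: 2 oz × 2/5 × 28.35 g/oz ≈ 22.7 g
powdered sugar: 6 tbsp × 2/5 = 2.4 tbsp

dried cranberries: 14.0 g; milk: 49.0 g; sour cream: 22.7 g; powdered sugar: 2.4 tbsp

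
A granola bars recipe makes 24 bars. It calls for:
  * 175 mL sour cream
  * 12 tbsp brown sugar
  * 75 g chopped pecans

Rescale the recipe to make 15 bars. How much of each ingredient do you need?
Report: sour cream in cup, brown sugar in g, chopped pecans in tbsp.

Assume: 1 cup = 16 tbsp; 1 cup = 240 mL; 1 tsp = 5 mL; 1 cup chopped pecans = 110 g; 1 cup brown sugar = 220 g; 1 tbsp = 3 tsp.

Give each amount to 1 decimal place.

Scaling factor: 15/24 = 5/8 = 0.625.
sour cream: 175 mL × 5/8 ÷ 240 mL/cup ≈ 0.5 cup
brown sugar: 12 tbsp × 5/8 ÷ 16 tbsp/cup × 220 g/cup ≈ 103.1 g
chopped pecans: 75 g × 5/8 ÷ 110 g/cup × 16 tbsp/cup ≈ 6.8 tbsp

sour cream: 0.5 cup; brown sugar: 103.1 g; chopped pecans: 6.8 tbsp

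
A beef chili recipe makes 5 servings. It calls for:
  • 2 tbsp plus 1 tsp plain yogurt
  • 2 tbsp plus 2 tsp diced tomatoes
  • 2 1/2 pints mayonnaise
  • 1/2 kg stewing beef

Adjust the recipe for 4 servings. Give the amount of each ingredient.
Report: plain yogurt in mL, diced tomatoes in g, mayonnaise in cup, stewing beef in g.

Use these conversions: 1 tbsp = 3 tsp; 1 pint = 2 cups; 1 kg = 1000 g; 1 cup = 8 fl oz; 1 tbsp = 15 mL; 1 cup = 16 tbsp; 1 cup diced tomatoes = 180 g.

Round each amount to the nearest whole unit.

Scaling factor: 4/5 = 0.8.
plain yogurt: (2 tbsp + 1 tsp = 7/3 tbsp) × 4/5 × 15 mL/tbsp = 28 mL
diced tomatoes: (2 tbsp + 2 tsp = 8/3 tbsp) × 4/5 ÷ 16 tbsp/cup × 180 g/cup = 24 g
mayonnaise: 2.5 pint × 4/5 × 2 cup/pint = 4 cup
stewing beef: 0.5 kg × 4/5 × 1000 g/kg = 400 g

plain yogurt: 28 mL; diced tomatoes: 24 g; mayonnaise: 4 cup; stewing beef: 400 g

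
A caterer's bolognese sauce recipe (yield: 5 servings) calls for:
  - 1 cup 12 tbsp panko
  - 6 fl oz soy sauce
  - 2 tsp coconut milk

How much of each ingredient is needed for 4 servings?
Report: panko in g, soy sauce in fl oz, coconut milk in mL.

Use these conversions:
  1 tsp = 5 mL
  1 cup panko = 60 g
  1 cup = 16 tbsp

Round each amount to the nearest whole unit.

Scaling factor: 4/5 = 0.8.
panko: (1 cup + 12 tbsp = 1.75 cup) × 4/5 × 60 g/cup = 84 g
soy sauce: 6 fl oz × 4/5 ≈ 5 fl oz
coconut milk: 2 tsp × 4/5 × 5 mL/tsp = 8 mL

panko: 84 g; soy sauce: 5 fl oz; coconut milk: 8 mL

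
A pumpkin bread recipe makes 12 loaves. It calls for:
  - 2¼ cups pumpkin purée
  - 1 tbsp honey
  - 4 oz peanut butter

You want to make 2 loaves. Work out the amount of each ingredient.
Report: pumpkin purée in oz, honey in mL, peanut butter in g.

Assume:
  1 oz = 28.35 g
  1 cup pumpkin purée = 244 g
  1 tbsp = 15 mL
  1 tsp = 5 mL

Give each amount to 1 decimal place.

Scaling factor: 2/12 = 1/6.
pumpkin purée: 2.25 cup × 1/6 × 244 g/cup ÷ 28.35 g/oz ≈ 3.2 oz
honey: 1 tbsp × 1/6 × 15 mL/tbsp = 2.5 mL
peanut butter: 4 oz × 1/6 × 28.35 g/oz = 18.9 g

pumpkin purée: 3.2 oz; honey: 2.5 mL; peanut butter: 18.9 g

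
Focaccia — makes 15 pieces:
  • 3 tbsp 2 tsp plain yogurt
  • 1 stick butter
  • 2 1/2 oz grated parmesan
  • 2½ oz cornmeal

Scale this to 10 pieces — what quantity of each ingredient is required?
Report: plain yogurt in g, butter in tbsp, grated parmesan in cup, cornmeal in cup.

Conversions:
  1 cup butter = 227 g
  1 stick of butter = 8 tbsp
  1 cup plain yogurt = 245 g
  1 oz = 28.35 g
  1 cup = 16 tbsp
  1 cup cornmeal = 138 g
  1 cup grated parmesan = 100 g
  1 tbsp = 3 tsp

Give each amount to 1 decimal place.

Scaling factor: 10/15 = 2/3.
plain yogurt: (3 tbsp + 2 tsp = 11/3 tbsp) × 2/3 ÷ 16 tbsp/cup × 245 g/cup ≈ 37.4 g
butter: 1 stick × 2/3 × 8 tbsp/stick ≈ 5.3 tbsp
grated parmesan: 2.5 oz × 2/3 × 28.35 g/oz ÷ 100 g/cup ≈ 0.5 cup
cornmeal: 2.5 oz × 2/3 × 28.35 g/oz ÷ 138 g/cup ≈ 0.3 cup

plain yogurt: 37.4 g; butter: 5.3 tbsp; grated parmesan: 0.5 cup; cornmeal: 0.3 cup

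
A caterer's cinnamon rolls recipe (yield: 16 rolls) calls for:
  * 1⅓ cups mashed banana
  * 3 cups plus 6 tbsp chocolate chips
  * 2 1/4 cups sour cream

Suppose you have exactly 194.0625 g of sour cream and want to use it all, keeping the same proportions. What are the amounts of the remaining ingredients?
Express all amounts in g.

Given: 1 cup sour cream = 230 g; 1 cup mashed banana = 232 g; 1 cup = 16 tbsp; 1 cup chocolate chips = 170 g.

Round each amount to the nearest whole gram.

mashed banana: 116 g; chocolate chips: 215 g

The original recipe has 517.5 g of sour cream, so the scaling factor is 194.0625 ÷ 517.5 = 3/8 = 0.375.
mashed banana: 4/3 cup × 3/8 × 232 g/cup = 116 g
chocolate chips: (3 cup + 6 tbsp = 3.375 cup) × 3/8 × 170 g/cup ≈ 215 g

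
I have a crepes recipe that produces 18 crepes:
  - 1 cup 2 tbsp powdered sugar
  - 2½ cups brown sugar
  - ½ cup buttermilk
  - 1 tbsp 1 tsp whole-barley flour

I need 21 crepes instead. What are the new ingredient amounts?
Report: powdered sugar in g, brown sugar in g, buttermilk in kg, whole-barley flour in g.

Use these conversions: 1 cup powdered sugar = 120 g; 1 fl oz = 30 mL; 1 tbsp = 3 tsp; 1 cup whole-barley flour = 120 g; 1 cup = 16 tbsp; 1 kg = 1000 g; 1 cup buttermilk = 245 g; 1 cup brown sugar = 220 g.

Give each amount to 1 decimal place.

Scaling factor: 21/18 = 7/6.
powdered sugar: (1 cup + 2 tbsp = 1.125 cup) × 7/6 × 120 g/cup = 157.5 g
brown sugar: 2.5 cup × 7/6 × 220 g/cup ≈ 641.7 g
buttermilk: 0.5 cup × 7/6 × 245 g/cup ÷ 1000 g/kg ≈ 0.1 kg
whole-barley flour: (1 tbsp + 1 tsp = 4/3 tbsp) × 7/6 ÷ 16 tbsp/cup × 120 g/cup ≈ 11.7 g

powdered sugar: 157.5 g; brown sugar: 641.7 g; buttermilk: 0.1 kg; whole-barley flour: 11.7 g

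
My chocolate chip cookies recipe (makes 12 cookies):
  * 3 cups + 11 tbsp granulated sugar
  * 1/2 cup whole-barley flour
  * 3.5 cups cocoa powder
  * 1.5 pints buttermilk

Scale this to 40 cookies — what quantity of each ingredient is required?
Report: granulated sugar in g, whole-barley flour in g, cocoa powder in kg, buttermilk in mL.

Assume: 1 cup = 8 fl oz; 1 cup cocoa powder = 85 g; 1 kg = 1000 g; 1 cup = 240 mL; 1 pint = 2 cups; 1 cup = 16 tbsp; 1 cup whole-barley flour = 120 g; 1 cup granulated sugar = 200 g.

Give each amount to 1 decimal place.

Scaling factor: 40/12 = 10/3.
granulated sugar: (3 cup + 11 tbsp = 3.6875 cup) × 10/3 × 200 g/cup ≈ 2458.3 g
whole-barley flour: 0.5 cup × 10/3 × 120 g/cup = 200.0 g
cocoa powder: 3.5 cup × 10/3 × 85 g/cup ÷ 1000 g/kg ≈ 1.0 kg
buttermilk: 1.5 pint × 10/3 × 2 cup/pint × 240 mL/cup = 2400.0 mL

granulated sugar: 2458.3 g; whole-barley flour: 200.0 g; cocoa powder: 1.0 kg; buttermilk: 2400.0 mL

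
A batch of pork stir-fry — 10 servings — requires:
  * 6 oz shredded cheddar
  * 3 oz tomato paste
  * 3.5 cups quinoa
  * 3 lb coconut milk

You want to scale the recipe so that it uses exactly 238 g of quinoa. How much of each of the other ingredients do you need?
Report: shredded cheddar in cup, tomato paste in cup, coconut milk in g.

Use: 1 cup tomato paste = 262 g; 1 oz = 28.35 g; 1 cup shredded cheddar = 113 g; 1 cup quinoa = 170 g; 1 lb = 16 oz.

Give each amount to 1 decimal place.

The original recipe has 595 g of quinoa, so the scaling factor is 238 ÷ 595 = 2/5 = 0.4.
shredded cheddar: 6 oz × 2/5 × 28.35 g/oz ÷ 113 g/cup ≈ 0.6 cup
tomato paste: 3 oz × 2/5 × 28.35 g/oz ÷ 262 g/cup ≈ 0.1 cup
coconut milk: 3 lb × 2/5 × 16 oz/lb × 28.35 g/oz ≈ 544.3 g

shredded cheddar: 0.6 cup; tomato paste: 0.1 cup; coconut milk: 544.3 g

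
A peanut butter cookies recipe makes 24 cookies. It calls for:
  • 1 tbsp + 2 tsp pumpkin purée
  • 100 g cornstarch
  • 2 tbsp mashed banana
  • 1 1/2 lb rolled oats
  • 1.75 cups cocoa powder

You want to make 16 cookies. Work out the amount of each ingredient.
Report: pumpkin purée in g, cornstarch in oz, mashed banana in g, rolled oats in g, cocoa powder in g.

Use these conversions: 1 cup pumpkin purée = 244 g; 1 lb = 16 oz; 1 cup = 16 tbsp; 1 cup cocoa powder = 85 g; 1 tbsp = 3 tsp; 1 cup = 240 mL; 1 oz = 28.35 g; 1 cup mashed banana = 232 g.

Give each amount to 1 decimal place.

Scaling factor: 16/24 = 2/3.
pumpkin purée: (1 tbsp + 2 tsp = 5/3 tbsp) × 2/3 ÷ 16 tbsp/cup × 244 g/cup ≈ 16.9 g
cornstarch: 100 g × 2/3 ÷ 28.35 g/oz ≈ 2.4 oz
mashed banana: 2 tbsp × 2/3 ÷ 16 tbsp/cup × 232 g/cup ≈ 19.3 g
rolled oats: 1.5 lb × 2/3 × 16 oz/lb × 28.35 g/oz = 453.6 g
cocoa powder: 1.75 cup × 2/3 × 85 g/cup ≈ 99.2 g

pumpkin purée: 16.9 g; cornstarch: 2.4 oz; mashed banana: 19.3 g; rolled oats: 453.6 g; cocoa powder: 99.2 g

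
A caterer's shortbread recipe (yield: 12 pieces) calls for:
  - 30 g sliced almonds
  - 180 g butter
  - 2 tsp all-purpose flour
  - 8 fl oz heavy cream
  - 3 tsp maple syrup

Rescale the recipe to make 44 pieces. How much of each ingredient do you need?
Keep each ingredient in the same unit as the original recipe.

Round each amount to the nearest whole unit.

Scaling factor: 44/12 = 11/3.
sliced almonds: 30 g × 11/3 = 110 g
butter: 180 g × 11/3 = 660 g
all-purpose flour: 2 tsp × 11/3 ≈ 7 tsp
heavy cream: 8 fl oz × 11/3 ≈ 29 fl oz
maple syrup: 3 tsp × 11/3 = 11 tsp

sliced almonds: 110 g; butter: 660 g; all-purpose flour: 7 tsp; heavy cream: 29 fl oz; maple syrup: 11 tsp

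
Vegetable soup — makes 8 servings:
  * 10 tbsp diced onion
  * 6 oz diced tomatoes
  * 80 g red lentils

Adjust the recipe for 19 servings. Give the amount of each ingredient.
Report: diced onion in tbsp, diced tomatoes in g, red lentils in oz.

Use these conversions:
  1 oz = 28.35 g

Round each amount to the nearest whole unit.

Scaling factor: 19/8 = 2.375.
diced onion: 10 tbsp × 19/8 ≈ 24 tbsp
diced tomatoes: 6 oz × 19/8 × 28.35 g/oz ≈ 404 g
red lentils: 80 g × 19/8 ÷ 28.35 g/oz ≈ 7 oz

diced onion: 24 tbsp; diced tomatoes: 404 g; red lentils: 7 oz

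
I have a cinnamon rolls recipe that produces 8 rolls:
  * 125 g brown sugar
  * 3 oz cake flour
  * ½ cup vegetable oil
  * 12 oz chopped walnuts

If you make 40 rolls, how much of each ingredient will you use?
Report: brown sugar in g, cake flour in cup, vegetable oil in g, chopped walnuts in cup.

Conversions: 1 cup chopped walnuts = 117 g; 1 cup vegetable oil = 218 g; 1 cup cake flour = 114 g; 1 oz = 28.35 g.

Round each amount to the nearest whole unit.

brown sugar: 625 g; cake flour: 4 cup; vegetable oil: 545 g; chopped walnuts: 15 cup

Scaling factor: 40/8 = 5.
brown sugar: 125 g × 5 = 625 g
cake flour: 3 oz × 5 × 28.35 g/oz ÷ 114 g/cup ≈ 4 cup
vegetable oil: 0.5 cup × 5 × 218 g/cup = 545 g
chopped walnuts: 12 oz × 5 × 28.35 g/oz ÷ 117 g/cup ≈ 15 cup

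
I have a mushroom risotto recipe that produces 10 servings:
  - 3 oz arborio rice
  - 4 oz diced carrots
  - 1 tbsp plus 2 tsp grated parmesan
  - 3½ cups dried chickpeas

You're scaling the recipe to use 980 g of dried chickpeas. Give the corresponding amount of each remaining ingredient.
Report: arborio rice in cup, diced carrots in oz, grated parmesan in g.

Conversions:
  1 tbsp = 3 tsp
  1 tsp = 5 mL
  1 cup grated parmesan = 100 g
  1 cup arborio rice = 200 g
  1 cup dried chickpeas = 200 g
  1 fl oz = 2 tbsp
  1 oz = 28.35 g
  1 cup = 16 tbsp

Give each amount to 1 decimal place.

arborio rice: 0.6 cup; diced carrots: 5.6 oz; grated parmesan: 14.6 g

The original recipe has 700 g of dried chickpeas, so the scaling factor is 980 ÷ 700 = 7/5 = 1.4.
arborio rice: 3 oz × 7/5 × 28.35 g/oz ÷ 200 g/cup ≈ 0.6 cup
diced carrots: 4 oz × 7/5 = 5.6 oz
grated parmesan: (1 tbsp + 2 tsp = 5/3 tbsp) × 7/5 ÷ 16 tbsp/cup × 100 g/cup ≈ 14.6 g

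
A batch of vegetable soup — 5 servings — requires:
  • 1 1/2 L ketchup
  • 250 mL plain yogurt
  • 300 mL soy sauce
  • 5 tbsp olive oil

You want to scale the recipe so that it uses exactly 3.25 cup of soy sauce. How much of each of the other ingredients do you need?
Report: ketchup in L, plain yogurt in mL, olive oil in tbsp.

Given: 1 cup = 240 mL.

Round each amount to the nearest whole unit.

The original recipe has 1.25 cup of soy sauce, so the scaling factor is 3.25 ÷ 1.25 = 13/5 = 2.6.
ketchup: 1.5 L × 13/5 ≈ 4 L
plain yogurt: 250 mL × 13/5 = 650 mL
olive oil: 5 tbsp × 13/5 = 13 tbsp

ketchup: 4 L; plain yogurt: 650 mL; olive oil: 13 tbsp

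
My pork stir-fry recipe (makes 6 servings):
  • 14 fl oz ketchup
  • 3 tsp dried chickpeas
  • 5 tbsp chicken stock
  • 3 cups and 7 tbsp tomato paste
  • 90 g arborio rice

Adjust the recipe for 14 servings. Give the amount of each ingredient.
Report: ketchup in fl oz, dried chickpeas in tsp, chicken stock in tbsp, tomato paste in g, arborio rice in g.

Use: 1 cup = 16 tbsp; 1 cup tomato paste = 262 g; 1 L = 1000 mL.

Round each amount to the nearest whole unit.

Scaling factor: 14/6 = 7/3.
ketchup: 14 fl oz × 7/3 ≈ 33 fl oz
dried chickpeas: 3 tsp × 7/3 = 7 tsp
chicken stock: 5 tbsp × 7/3 ≈ 12 tbsp
tomato paste: (3 cup + 7 tbsp = 3.4375 cup) × 7/3 × 262 g/cup ≈ 2101 g
arborio rice: 90 g × 7/3 = 210 g

ketchup: 33 fl oz; dried chickpeas: 7 tsp; chicken stock: 12 tbsp; tomato paste: 2101 g; arborio rice: 210 g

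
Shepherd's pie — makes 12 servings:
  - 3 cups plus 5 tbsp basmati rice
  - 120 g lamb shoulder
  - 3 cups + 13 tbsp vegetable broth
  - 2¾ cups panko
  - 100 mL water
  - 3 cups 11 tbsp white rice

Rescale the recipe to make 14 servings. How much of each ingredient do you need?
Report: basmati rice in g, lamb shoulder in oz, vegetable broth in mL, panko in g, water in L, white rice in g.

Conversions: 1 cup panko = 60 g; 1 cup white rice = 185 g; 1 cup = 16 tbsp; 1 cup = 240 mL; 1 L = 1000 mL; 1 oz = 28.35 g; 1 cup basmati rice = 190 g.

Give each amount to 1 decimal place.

basmati rice: 734.3 g; lamb shoulder: 4.9 oz; vegetable broth: 1067.5 mL; panko: 192.5 g; water: 0.1 L; white rice: 795.9 g

Scaling factor: 14/12 = 7/6.
basmati rice: (3 cup + 5 tbsp = 3.3125 cup) × 7/6 × 190 g/cup ≈ 734.3 g
lamb shoulder: 120 g × 7/6 ÷ 28.35 g/oz ≈ 4.9 oz
vegetable broth: (3 cup + 13 tbsp = 3.8125 cup) × 7/6 × 240 mL/cup = 1067.5 mL
panko: 2.75 cup × 7/6 × 60 g/cup = 192.5 g
water: 100 mL × 7/6 ÷ 1000 mL/L ≈ 0.1 L
white rice: (3 cup + 11 tbsp = 3.6875 cup) × 7/6 × 185 g/cup ≈ 795.9 g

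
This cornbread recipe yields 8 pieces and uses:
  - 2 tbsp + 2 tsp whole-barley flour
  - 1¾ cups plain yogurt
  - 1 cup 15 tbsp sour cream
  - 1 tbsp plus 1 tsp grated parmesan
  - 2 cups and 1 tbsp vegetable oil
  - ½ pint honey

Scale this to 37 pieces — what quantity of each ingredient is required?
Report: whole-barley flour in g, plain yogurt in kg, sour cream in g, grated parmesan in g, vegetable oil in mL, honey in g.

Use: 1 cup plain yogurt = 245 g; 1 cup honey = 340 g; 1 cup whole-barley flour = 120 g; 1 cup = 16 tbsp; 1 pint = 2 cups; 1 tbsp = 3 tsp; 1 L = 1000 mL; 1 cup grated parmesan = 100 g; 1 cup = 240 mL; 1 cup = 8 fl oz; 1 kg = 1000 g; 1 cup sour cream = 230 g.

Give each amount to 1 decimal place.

Scaling factor: 37/8 = 4.625.
whole-barley flour: (2 tbsp + 2 tsp = 8/3 tbsp) × 37/8 ÷ 16 tbsp/cup × 120 g/cup = 92.5 g
plain yogurt: 1.75 cup × 37/8 × 245 g/cup ÷ 1000 g/kg ≈ 2.0 kg
sour cream: (1 cup + 15 tbsp = 1.9375 cup) × 37/8 × 230 g/cup ≈ 2061.0 g
grated parmesan: (1 tbsp + 1 tsp = 4/3 tbsp) × 37/8 ÷ 16 tbsp/cup × 100 g/cup ≈ 38.5 g
vegetable oil: (2 cup + 1 tbsp = 2.0625 cup) × 37/8 × 240 mL/cup ≈ 2289.4 mL
honey: 0.5 pint × 37/8 × 2 cup/pint × 340 g/cup = 1572.5 g

whole-barley flour: 92.5 g; plain yogurt: 2.0 kg; sour cream: 2061.0 g; grated parmesan: 38.5 g; vegetable oil: 2289.4 mL; honey: 1572.5 g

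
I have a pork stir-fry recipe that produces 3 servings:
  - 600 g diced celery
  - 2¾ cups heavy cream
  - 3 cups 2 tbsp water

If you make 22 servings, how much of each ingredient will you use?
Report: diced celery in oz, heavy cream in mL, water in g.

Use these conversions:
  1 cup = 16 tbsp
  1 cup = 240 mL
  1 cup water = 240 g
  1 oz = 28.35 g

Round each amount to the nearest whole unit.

Scaling factor: 22/3.
diced celery: 600 g × 22/3 ÷ 28.35 g/oz ≈ 155 oz
heavy cream: 2.75 cup × 22/3 × 240 mL/cup = 4840 mL
water: (3 cup + 2 tbsp = 3.125 cup) × 22/3 × 240 g/cup = 5500 g

diced celery: 155 oz; heavy cream: 4840 mL; water: 5500 g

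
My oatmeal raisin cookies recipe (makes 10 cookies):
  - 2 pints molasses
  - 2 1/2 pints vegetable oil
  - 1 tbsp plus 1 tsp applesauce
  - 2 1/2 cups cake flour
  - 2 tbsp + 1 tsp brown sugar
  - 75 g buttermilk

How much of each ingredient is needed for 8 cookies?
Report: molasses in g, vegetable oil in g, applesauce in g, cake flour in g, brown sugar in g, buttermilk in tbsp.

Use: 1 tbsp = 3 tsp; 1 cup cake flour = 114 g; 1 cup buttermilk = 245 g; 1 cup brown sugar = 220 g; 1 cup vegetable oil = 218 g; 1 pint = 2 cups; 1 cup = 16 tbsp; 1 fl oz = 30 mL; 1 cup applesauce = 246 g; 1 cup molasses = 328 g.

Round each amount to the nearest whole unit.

molasses: 1050 g; vegetable oil: 872 g; applesauce: 16 g; cake flour: 228 g; brown sugar: 26 g; buttermilk: 4 tbsp

Scaling factor: 8/10 = 4/5 = 0.8.
molasses: 2 pint × 4/5 × 2 cup/pint × 328 g/cup ≈ 1050 g
vegetable oil: 2.5 pint × 4/5 × 2 cup/pint × 218 g/cup = 872 g
applesauce: (1 tbsp + 1 tsp = 4/3 tbsp) × 4/5 ÷ 16 tbsp/cup × 246 g/cup ≈ 16 g
cake flour: 2.5 cup × 4/5 × 114 g/cup = 228 g
brown sugar: (2 tbsp + 1 tsp = 7/3 tbsp) × 4/5 ÷ 16 tbsp/cup × 220 g/cup ≈ 26 g
buttermilk: 75 g × 4/5 ÷ 245 g/cup × 16 tbsp/cup ≈ 4 tbsp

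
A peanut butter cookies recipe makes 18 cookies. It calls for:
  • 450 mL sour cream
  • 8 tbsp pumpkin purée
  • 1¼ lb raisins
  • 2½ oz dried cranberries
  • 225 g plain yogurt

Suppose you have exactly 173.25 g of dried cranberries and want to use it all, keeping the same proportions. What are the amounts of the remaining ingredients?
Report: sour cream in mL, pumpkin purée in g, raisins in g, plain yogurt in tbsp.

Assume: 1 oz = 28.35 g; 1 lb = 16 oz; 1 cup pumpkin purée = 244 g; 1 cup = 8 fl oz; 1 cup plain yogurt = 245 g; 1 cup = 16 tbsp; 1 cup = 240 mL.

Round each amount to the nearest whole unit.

The original recipe has 70.875 g of dried cranberries, so the scaling factor is 173.25 ÷ 70.875 = 22/9.
sour cream: 450 mL × 22/9 = 1100 mL
pumpkin purée: 8 tbsp × 22/9 ÷ 16 tbsp/cup × 244 g/cup ≈ 298 g
raisins: 1.25 lb × 22/9 × 16 oz/lb × 28.35 g/oz = 1386 g
plain yogurt: 225 g × 22/9 ÷ 245 g/cup × 16 tbsp/cup ≈ 36 tbsp

sour cream: 1100 mL; pumpkin purée: 298 g; raisins: 1386 g; plain yogurt: 36 tbsp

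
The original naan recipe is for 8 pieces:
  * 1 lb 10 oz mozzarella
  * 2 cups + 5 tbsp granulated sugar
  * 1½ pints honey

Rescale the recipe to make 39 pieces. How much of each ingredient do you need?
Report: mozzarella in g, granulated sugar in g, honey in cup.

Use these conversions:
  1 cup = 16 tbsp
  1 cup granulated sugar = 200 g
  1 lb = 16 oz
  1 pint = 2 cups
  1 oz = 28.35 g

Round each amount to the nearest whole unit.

mozzarella: 3593 g; granulated sugar: 2255 g; honey: 15 cup

Scaling factor: 39/8 = 4.875.
mozzarella: (1 lb + 10 oz = 1.625 lb) × 39/8 × 16 oz/lb × 28.35 g/oz ≈ 3593 g
granulated sugar: (2 cup + 5 tbsp = 2.3125 cup) × 39/8 × 200 g/cup ≈ 2255 g
honey: 1.5 pint × 39/8 × 2 cup/pint ≈ 15 cup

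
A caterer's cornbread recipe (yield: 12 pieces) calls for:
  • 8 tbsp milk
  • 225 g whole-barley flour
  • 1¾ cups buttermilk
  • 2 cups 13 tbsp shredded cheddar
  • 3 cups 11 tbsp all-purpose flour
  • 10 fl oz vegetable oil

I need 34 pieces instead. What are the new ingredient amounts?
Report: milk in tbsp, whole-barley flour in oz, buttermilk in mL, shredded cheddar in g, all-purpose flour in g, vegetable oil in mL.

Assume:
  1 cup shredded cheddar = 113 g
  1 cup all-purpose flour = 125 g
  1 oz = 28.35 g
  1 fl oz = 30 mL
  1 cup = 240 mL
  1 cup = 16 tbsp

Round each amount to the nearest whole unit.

milk: 23 tbsp; whole-barley flour: 22 oz; buttermilk: 1190 mL; shredded cheddar: 900 g; all-purpose flour: 1306 g; vegetable oil: 850 mL

Scaling factor: 34/12 = 17/6.
milk: 8 tbsp × 17/6 ≈ 23 tbsp
whole-barley flour: 225 g × 17/6 ÷ 28.35 g/oz ≈ 22 oz
buttermilk: 1.75 cup × 17/6 × 240 mL/cup = 1190 mL
shredded cheddar: (2 cup + 13 tbsp = 2.8125 cup) × 17/6 × 113 g/cup ≈ 900 g
all-purpose flour: (3 cup + 11 tbsp = 3.6875 cup) × 17/6 × 125 g/cup ≈ 1306 g
vegetable oil: 10 fl oz × 17/6 × 30 mL/fl oz = 850 mL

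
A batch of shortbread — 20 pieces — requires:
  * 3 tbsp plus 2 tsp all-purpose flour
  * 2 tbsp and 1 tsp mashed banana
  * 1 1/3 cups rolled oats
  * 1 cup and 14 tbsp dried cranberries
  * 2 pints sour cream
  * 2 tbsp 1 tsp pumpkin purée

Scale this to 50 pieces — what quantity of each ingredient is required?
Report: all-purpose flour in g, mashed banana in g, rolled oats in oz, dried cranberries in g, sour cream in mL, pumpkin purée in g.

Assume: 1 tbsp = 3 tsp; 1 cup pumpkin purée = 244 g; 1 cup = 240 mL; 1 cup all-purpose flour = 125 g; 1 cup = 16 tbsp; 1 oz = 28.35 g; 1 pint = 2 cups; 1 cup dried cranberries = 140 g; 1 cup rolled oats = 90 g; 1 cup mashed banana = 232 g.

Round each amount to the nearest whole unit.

Scaling factor: 50/20 = 5/2 = 2.5.
all-purpose flour: (3 tbsp + 2 tsp = 11/3 tbsp) × 5/2 ÷ 16 tbsp/cup × 125 g/cup ≈ 72 g
mashed banana: (2 tbsp + 1 tsp = 7/3 tbsp) × 5/2 ÷ 16 tbsp/cup × 232 g/cup ≈ 85 g
rolled oats: 4/3 cup × 5/2 × 90 g/cup ÷ 28.35 g/oz ≈ 11 oz
dried cranberries: (1 cup + 14 tbsp = 1.875 cup) × 5/2 × 140 g/cup ≈ 656 g
sour cream: 2 pint × 5/2 × 2 cup/pint × 240 mL/cup = 2400 mL
pumpkin purée: (2 tbsp + 1 tsp = 7/3 tbsp) × 5/2 ÷ 16 tbsp/cup × 244 g/cup ≈ 89 g

all-purpose flour: 72 g; mashed banana: 85 g; rolled oats: 11 oz; dried cranberries: 656 g; sour cream: 2400 mL; pumpkin purée: 89 g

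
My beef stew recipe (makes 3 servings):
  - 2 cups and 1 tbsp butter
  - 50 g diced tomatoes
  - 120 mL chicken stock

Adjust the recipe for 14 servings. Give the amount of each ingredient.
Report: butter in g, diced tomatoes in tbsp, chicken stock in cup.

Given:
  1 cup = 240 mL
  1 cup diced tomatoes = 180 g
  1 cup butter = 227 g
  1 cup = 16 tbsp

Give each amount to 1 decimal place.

Scaling factor: 14/3.
butter: (2 cup + 1 tbsp = 2.0625 cup) × 14/3 × 227 g/cup ≈ 2184.9 g
diced tomatoes: 50 g × 14/3 ÷ 180 g/cup × 16 tbsp/cup ≈ 20.7 tbsp
chicken stock: 120 mL × 14/3 ÷ 240 mL/cup ≈ 2.3 cup

butter: 2184.9 g; diced tomatoes: 20.7 tbsp; chicken stock: 2.3 cup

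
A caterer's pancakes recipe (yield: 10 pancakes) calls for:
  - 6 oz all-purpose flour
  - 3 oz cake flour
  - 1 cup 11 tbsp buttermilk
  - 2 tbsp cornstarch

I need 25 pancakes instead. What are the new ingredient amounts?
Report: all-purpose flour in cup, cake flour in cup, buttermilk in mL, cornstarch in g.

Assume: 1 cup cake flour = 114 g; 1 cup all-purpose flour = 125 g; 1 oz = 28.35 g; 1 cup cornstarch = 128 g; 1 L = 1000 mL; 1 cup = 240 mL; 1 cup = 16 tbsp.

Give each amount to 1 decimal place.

all-purpose flour: 3.4 cup; cake flour: 1.9 cup; buttermilk: 1012.5 mL; cornstarch: 40.0 g

Scaling factor: 25/10 = 5/2 = 2.5.
all-purpose flour: 6 oz × 5/2 × 28.35 g/oz ÷ 125 g/cup ≈ 3.4 cup
cake flour: 3 oz × 5/2 × 28.35 g/oz ÷ 114 g/cup ≈ 1.9 cup
buttermilk: (1 cup + 11 tbsp = 1.6875 cup) × 5/2 × 240 mL/cup = 1012.5 mL
cornstarch: 2 tbsp × 5/2 ÷ 16 tbsp/cup × 128 g/cup = 40.0 g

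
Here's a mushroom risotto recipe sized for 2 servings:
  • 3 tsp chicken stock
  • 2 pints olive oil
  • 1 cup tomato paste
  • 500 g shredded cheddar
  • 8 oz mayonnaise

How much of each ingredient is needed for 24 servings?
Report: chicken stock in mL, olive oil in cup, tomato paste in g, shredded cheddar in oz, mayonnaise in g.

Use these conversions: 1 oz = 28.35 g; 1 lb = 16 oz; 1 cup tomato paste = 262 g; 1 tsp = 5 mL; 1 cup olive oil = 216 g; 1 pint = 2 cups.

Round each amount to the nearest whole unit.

chicken stock: 180 mL; olive oil: 48 cup; tomato paste: 3144 g; shredded cheddar: 212 oz; mayonnaise: 2722 g

Scaling factor: 24/2 = 12.
chicken stock: 3 tsp × 12 × 5 mL/tsp = 180 mL
olive oil: 2 pint × 12 × 2 cup/pint = 48 cup
tomato paste: 1 cup × 12 × 262 g/cup = 3144 g
shredded cheddar: 500 g × 12 ÷ 28.35 g/oz ≈ 212 oz
mayonnaise: 8 oz × 12 × 28.35 g/oz ≈ 2722 g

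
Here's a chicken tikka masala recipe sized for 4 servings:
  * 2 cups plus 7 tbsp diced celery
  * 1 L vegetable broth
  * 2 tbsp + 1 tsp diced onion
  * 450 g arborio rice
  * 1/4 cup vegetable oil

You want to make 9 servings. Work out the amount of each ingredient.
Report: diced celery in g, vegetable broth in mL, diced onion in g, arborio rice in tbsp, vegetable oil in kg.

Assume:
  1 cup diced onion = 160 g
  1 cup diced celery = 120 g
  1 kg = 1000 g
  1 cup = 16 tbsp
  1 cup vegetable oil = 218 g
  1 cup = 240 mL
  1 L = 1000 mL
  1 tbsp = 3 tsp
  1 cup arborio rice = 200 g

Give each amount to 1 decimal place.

Scaling factor: 9/4 = 2.25.
diced celery: (2 cup + 7 tbsp = 2.4375 cup) × 9/4 × 120 g/cup ≈ 658.1 g
vegetable broth: 1 L × 9/4 × 1000 mL/L = 2250.0 mL
diced onion: (2 tbsp + 1 tsp = 7/3 tbsp) × 9/4 ÷ 16 tbsp/cup × 160 g/cup = 52.5 g
arborio rice: 450 g × 9/4 ÷ 200 g/cup × 16 tbsp/cup = 81.0 tbsp
vegetable oil: 0.25 cup × 9/4 × 218 g/cup ÷ 1000 g/kg ≈ 0.1 kg

diced celery: 658.1 g; vegetable broth: 2250.0 mL; diced onion: 52.5 g; arborio rice: 81.0 tbsp; vegetable oil: 0.1 kg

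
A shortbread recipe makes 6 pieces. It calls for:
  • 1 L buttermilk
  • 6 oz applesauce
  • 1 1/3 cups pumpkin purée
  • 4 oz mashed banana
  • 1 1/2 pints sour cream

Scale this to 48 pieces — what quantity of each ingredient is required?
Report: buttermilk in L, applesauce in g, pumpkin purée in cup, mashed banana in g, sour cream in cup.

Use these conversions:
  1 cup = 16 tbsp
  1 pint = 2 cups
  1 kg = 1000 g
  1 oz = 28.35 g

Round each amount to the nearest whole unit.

Scaling factor: 48/6 = 8.
buttermilk: 1 L × 8 = 8 L
applesauce: 6 oz × 8 × 28.35 g/oz ≈ 1361 g
pumpkin purée: 4/3 cup × 8 ≈ 11 cup
mashed banana: 4 oz × 8 × 28.35 g/oz ≈ 907 g
sour cream: 1.5 pint × 8 × 2 cup/pint = 24 cup

buttermilk: 8 L; applesauce: 1361 g; pumpkin purée: 11 cup; mashed banana: 907 g; sour cream: 24 cup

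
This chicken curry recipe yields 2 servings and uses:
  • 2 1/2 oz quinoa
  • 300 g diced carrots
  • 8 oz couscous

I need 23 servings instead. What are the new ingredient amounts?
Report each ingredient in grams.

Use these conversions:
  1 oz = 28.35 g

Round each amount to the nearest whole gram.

Scaling factor: 23/2 = 11.5.
quinoa: 2.5 oz × 23/2 × 28.35 g/oz ≈ 815 g
diced carrots: 300 g × 23/2 = 3450 g
couscous: 8 oz × 23/2 × 28.35 g/oz ≈ 2608 g

quinoa: 815 g; diced carrots: 3450 g; couscous: 2608 g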